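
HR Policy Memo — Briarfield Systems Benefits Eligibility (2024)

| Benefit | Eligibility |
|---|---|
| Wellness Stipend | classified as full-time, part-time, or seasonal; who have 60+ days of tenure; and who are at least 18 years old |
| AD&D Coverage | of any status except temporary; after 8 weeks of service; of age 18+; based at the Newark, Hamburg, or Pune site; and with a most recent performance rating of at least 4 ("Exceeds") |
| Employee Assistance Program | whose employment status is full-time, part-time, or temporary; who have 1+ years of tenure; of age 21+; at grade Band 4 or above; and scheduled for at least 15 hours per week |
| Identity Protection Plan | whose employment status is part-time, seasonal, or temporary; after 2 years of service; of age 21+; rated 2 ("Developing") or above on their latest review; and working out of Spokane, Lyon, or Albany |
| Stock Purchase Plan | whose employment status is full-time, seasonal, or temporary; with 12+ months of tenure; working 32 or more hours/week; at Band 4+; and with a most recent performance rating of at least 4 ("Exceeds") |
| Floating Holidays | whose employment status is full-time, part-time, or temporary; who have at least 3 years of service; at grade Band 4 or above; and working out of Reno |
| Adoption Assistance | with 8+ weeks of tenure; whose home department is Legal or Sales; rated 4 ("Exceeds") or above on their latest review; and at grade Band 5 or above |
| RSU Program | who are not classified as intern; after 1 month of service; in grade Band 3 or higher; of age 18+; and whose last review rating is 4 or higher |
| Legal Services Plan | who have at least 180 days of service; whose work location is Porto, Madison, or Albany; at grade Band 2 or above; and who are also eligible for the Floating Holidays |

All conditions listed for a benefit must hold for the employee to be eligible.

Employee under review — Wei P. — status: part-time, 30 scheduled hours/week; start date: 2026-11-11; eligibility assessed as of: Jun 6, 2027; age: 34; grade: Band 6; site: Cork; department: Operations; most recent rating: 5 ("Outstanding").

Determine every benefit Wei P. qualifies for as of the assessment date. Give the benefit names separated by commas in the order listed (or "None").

Service from 2026-11-11 to Jun 6, 2027: 207 days.
Wellness Stipend — status part-time ✓; service 207 days ≥ 60 days ✓; age 34 ≥ 18 ✓ → eligible.
AD&D Coverage — status part-time ✓ (not excluded); service 207 days ≥ 8 weeks (≈56 days) ✓; age 34 ≥ 18 ✓; site Cork ✗ (not Newark, Hamburg, or Pune) → not eligible.
Employee Assistance Program — status part-time ✓; service 207 days < 1 year (≈365 days) ✗ → not eligible.
Identity Protection Plan — status part-time ✓; service 207 days < 2 years (≈730 days) ✗ → not eligible.
Stock Purchase Plan — status part-time ✗ (requires full-time, seasonal, or temporary) → not eligible.
Floating Holidays — status part-time ✓; service 207 days < 3 years (≈1095 days) ✗ → not eligible.
Adoption Assistance — service 207 days ≥ 8 weeks (≈56 days) ✓; dept Operations ✗ → not eligible.
RSU Program — status part-time ✓ (not excluded); service 207 days ≥ 1 month (≈30 days) ✓; grade Band 6 ≥ Band 3 ✓; age 34 ≥ 18 ✓; rating 5 ≥ 4 ✓ → eligible.
Legal Services Plan — service 207 days ≥ 180 days ✓; site Cork ✗ (not Porto, Madison, or Albany) → not eligible.

Wellness Stipend, RSU Program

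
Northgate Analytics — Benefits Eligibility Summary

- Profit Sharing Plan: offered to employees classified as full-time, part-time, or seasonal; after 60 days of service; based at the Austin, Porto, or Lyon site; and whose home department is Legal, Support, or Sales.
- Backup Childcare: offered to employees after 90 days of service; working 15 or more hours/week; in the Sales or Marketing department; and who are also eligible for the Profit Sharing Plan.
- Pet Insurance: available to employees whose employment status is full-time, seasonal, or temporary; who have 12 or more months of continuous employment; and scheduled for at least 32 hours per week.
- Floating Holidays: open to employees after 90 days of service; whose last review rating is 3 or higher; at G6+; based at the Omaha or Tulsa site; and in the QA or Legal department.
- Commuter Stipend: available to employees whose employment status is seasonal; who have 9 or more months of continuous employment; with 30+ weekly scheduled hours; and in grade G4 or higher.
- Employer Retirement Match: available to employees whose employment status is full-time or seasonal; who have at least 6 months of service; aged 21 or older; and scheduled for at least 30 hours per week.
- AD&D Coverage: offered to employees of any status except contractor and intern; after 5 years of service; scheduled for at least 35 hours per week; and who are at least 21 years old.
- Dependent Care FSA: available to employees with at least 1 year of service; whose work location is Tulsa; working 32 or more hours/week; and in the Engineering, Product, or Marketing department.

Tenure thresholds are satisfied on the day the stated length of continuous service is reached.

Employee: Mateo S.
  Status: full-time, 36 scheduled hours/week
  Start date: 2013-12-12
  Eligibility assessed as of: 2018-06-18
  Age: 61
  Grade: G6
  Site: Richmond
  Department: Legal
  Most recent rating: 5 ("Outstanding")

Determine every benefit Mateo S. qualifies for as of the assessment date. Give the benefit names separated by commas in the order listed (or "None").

Pet Insurance, Employer Retirement Match

Service from 2013-12-12 to 2018-06-18: 1649 days.
Profit Sharing Plan — status full-time ✓; service 1649 days ≥ 60 days ✓; site Richmond ✗ (not Austin, Porto, or Lyon) → not eligible.
Backup Childcare — service 1649 days ≥ 90 days ✓; 36 hrs/wk ≥ 15 ✓; dept Legal ✗ → not eligible.
Pet Insurance — status full-time ✓; service 1649 days ≥ 12 months (≈360 days) ✓; 36 hrs/wk ≥ 32 ✓ → eligible.
Floating Holidays — service 1649 days ≥ 90 days ✓; rating 5 ≥ 3 ✓; grade G6 ≥ G6 ✓; site Richmond ✗ (not Omaha or Tulsa) → not eligible.
Commuter Stipend — status full-time ✗ (requires seasonal) → not eligible.
Employer Retirement Match — status full-time ✓; service 1649 days ≥ 6 months (≈180 days) ✓; age 61 ≥ 21 ✓; 36 hrs/wk ≥ 30 ✓ → eligible.
AD&D Coverage — status full-time ✓ (not excluded); service 1649 days < 5 years (≈1825 days) ✗ → not eligible.
Dependent Care FSA — service 1649 days ≥ 1 year (≈365 days) ✓; site Richmond ✗ (not Tulsa) → not eligible.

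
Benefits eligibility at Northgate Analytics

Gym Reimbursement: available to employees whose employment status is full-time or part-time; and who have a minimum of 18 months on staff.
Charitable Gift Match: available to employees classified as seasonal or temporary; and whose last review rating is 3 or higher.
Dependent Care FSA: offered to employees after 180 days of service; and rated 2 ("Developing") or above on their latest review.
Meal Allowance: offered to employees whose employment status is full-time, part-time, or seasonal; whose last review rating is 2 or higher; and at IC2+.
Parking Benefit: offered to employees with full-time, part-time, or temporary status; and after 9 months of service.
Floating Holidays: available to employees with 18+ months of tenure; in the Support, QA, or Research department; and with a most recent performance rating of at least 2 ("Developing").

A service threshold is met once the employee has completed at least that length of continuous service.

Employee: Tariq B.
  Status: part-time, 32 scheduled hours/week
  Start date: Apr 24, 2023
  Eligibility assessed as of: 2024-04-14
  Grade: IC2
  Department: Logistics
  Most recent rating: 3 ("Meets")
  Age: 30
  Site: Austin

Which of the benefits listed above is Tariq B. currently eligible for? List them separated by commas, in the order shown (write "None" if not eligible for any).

Service from Apr 24, 2023 to 2024-04-14: 356 days.
Gym Reimbursement — status part-time ✓; service 356 days < 18 months (≈540 days) ✗ → not eligible.
Charitable Gift Match — status part-time ✗ (requires seasonal or temporary) → not eligible.
Dependent Care FSA — service 356 days ≥ 180 days ✓; rating 3 ≥ 2 ✓ → eligible.
Meal Allowance — status part-time ✓; rating 3 ≥ 2 ✓; grade IC2 ≥ IC2 ✓ → eligible.
Parking Benefit — status part-time ✓; service 356 days ≥ 9 months (≈270 days) ✓ → eligible.
Floating Holidays — service 356 days < 18 months (≈540 days) ✗ → not eligible.

Dependent Care FSA, Meal Allowance, Parking Benefit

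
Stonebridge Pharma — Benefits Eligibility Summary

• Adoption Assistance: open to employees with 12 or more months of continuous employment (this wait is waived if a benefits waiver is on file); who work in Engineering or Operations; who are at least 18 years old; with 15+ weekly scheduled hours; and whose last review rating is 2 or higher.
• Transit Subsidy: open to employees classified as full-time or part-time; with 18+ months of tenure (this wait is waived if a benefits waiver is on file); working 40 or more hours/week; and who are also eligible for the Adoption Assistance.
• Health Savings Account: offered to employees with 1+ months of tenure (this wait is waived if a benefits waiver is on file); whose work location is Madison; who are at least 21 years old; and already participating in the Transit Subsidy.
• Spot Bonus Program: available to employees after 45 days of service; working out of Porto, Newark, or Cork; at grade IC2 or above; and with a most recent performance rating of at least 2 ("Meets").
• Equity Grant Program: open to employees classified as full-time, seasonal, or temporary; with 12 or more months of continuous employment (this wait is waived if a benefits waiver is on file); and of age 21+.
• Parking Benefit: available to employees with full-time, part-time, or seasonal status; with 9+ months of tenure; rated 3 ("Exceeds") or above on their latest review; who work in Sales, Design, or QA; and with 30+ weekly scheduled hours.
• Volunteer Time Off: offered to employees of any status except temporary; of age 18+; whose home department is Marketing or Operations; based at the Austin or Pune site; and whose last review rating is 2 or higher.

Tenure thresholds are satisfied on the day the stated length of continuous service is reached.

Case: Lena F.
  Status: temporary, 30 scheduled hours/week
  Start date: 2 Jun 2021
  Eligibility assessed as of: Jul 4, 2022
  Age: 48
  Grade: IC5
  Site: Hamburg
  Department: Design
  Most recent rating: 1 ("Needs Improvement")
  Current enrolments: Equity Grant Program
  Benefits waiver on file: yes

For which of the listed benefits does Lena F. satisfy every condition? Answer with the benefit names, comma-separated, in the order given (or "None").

Equity Grant Program

Service from 2 Jun 2021 to Jul 4, 2022: 397 days.
Adoption Assistance — benefits waiver on file ✓; dept Design ✗ → not eligible.
Transit Subsidy — status temporary ✗ (requires full-time or part-time) → not eligible.
Health Savings Account — benefits waiver on file ✓; site Hamburg ✗ (not Madison) → not eligible.
Spot Bonus Program — service 397 days ≥ 45 days ✓; site Hamburg ✗ (not Porto, Newark, or Cork) → not eligible.
Equity Grant Program — status temporary ✓; benefits waiver on file ✓; age 48 ≥ 21 ✓ → eligible.
Parking Benefit — status temporary ✗ (requires full-time, part-time, or seasonal) → not eligible.
Volunteer Time Off — status temporary ✗ (excluded) → not eligible.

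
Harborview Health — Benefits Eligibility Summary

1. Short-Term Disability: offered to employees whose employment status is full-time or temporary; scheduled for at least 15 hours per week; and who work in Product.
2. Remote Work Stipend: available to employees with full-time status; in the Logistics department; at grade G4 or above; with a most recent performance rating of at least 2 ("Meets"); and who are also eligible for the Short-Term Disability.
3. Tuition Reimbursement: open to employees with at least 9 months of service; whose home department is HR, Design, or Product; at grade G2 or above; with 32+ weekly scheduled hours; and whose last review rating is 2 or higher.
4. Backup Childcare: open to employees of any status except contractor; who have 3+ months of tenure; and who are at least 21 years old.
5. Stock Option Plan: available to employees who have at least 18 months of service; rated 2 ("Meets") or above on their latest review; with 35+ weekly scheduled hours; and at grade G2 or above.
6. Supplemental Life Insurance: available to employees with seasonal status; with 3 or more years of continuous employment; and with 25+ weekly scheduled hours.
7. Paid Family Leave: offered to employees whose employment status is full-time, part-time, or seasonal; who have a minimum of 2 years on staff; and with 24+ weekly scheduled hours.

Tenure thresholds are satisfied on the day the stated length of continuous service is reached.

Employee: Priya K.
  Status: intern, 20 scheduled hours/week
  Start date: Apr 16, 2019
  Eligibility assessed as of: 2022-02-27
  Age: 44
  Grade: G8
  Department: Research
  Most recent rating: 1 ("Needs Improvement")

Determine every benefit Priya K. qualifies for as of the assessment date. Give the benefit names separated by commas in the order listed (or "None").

Service from Apr 16, 2019 to 2022-02-27: 1048 days.
Short-Term Disability — status intern ✗ (requires full-time or temporary) → not eligible.
Remote Work Stipend — status intern ✗ (requires full-time) → not eligible.
Tuition Reimbursement — service 1048 days ≥ 9 months (≈270 days) ✓; dept Research ✗ → not eligible.
Backup Childcare — status intern ✓ (not excluded); service 1048 days ≥ 3 months (≈90 days) ✓; age 44 ≥ 21 ✓ → eligible.
Stock Option Plan — service 1048 days ≥ 18 months (≈540 days) ✓; rating 1 < 2 ✗ → not eligible.
Supplemental Life Insurance — status intern ✗ (requires seasonal) → not eligible.
Paid Family Leave — status intern ✗ (requires full-time, part-time, or seasonal) → not eligible.

Backup Childcare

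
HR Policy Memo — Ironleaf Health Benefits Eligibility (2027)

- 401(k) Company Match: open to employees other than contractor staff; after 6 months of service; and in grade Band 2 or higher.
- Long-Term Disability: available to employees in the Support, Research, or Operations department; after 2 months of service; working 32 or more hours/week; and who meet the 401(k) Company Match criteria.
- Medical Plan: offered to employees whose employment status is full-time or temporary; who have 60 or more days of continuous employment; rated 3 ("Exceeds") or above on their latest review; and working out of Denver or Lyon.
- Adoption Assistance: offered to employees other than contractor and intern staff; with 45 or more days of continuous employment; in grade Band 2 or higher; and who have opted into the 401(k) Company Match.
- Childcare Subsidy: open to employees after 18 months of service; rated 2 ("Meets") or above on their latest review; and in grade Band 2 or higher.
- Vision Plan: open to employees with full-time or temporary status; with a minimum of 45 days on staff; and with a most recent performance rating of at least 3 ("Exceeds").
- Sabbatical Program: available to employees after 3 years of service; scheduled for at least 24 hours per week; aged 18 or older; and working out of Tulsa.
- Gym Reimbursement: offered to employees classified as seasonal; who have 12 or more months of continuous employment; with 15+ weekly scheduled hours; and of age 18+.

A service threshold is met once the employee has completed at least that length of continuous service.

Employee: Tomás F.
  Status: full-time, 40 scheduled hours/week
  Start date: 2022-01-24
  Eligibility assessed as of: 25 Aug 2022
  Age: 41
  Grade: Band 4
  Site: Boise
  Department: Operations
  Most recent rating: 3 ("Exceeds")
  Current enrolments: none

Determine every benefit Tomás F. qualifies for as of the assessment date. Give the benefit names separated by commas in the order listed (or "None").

401(k) Company Match, Long-Term Disability, Vision Plan

Service from 2022-01-24 to 25 Aug 2022: 213 days.
401(k) Company Match — status full-time ✓ (not excluded); service 213 days ≥ 6 months (≈180 days) ✓; grade Band 4 ≥ Band 2 ✓ → eligible.
Long-Term Disability — dept Operations ✓; service 213 days ≥ 2 months (≈60 days) ✓; 40 hrs/wk ≥ 32 ✓; eligible for 401(k) Company Match ✓ → eligible.
Medical Plan — status full-time ✓; service 213 days ≥ 60 days ✓; rating 3 ≥ 3 ✓; site Boise ✗ (not Denver or Lyon) → not eligible.
Adoption Assistance — status full-time ✓ (not excluded); service 213 days ≥ 45 days ✓; grade Band 4 ≥ Band 2 ✓; not enrolled in 401(k) Company Match ✗ → not eligible.
Childcare Subsidy — service 213 days < 18 months (≈540 days) ✗ → not eligible.
Vision Plan — status full-time ✓; service 213 days ≥ 45 days ✓; rating 3 ≥ 3 ✓ → eligible.
Sabbatical Program — service 213 days < 3 years (≈1095 days) ✗ → not eligible.
Gym Reimbursement — status full-time ✗ (requires seasonal) → not eligible.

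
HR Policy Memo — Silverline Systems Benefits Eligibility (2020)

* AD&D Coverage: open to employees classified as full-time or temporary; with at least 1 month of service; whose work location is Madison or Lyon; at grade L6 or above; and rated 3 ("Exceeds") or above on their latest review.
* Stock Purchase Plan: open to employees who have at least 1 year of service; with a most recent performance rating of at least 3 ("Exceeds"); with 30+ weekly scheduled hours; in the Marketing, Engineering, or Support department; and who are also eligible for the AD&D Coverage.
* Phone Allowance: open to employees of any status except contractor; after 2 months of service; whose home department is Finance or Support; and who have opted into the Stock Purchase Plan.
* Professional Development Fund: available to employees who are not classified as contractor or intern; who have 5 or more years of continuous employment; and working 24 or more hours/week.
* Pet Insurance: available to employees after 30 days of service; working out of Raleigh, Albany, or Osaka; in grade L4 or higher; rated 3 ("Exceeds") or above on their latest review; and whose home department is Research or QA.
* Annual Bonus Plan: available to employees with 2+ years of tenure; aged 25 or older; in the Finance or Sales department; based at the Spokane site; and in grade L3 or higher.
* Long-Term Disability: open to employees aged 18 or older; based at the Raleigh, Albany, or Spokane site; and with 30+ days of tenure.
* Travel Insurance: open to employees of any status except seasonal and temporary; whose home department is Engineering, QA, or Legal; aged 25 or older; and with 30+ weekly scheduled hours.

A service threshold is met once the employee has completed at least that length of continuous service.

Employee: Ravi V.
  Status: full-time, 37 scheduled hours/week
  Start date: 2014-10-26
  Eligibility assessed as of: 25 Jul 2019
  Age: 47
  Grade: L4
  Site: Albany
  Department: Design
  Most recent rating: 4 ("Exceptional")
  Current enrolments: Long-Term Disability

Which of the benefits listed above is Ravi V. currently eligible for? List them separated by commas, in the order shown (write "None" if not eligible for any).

Service from 2014-10-26 to 25 Jul 2019: 1733 days.
AD&D Coverage — status full-time ✓; service 1733 days ≥ 1 month (≈30 days) ✓; site Albany ✗ (not Madison or Lyon) → not eligible.
Stock Purchase Plan — service 1733 days ≥ 1 year (≈365 days) ✓; rating 4 ≥ 3 ✓; 37 hrs/wk ≥ 30 ✓; dept Design ✗ → not eligible.
Phone Allowance — status full-time ✓ (not excluded); service 1733 days ≥ 2 months (≈60 days) ✓; dept Design ✗ → not eligible.
Professional Development Fund — status full-time ✓ (not excluded); service 1733 days < 5 years (≈1825 days) ✗ → not eligible.
Pet Insurance — service 1733 days ≥ 30 days ✓; site Albany ✓; grade L4 ≥ L4 ✓; rating 4 ≥ 3 ✓; dept Design ✗ → not eligible.
Annual Bonus Plan — service 1733 days ≥ 2 years (≈730 days) ✓; age 47 ≥ 25 ✓; dept Design ✗ → not eligible.
Long-Term Disability — age 47 ≥ 18 ✓; site Albany ✓; service 1733 days ≥ 30 days ✓ → eligible.
Travel Insurance — status full-time ✓ (not excluded); dept Design ✗ → not eligible.

Long-Term Disability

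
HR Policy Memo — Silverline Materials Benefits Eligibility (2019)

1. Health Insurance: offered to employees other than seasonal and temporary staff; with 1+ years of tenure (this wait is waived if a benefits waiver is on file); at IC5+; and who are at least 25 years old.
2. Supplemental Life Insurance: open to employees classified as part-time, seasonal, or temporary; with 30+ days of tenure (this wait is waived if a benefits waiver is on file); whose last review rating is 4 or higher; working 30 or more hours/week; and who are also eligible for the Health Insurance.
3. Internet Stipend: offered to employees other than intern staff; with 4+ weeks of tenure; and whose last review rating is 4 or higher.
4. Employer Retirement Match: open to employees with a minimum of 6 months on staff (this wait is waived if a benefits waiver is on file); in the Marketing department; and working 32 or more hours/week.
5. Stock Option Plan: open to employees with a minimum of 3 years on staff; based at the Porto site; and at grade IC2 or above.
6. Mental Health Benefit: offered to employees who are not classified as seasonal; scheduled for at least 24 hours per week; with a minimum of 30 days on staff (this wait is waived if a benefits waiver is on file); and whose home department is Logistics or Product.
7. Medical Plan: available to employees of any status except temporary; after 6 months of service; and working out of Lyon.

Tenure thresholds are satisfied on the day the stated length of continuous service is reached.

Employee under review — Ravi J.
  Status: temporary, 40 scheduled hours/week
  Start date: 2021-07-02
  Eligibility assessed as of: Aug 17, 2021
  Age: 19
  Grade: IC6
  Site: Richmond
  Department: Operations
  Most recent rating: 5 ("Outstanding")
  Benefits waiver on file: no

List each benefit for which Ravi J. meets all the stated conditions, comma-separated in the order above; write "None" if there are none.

Internet Stipend

Service from 2021-07-02 to Aug 17, 2021: 46 days.
Health Insurance — status temporary ✗ (excluded) → not eligible.
Supplemental Life Insurance — status temporary ✓; no waiver, service 46 days ≥ 30 days ✓; rating 5 ≥ 4 ✓; 40 hrs/wk ≥ 30 ✓; not eligible for Health Insurance ✗ → not eligible.
Internet Stipend — status temporary ✓ (not excluded); service 46 days ≥ 4 weeks (≈28 days) ✓; rating 5 ≥ 4 ✓ → eligible.
Employer Retirement Match — no waiver, service 46 days < 6 months (≈180 days) ✗ → not eligible.
Stock Option Plan — service 46 days < 3 years (≈1095 days) ✗ → not eligible.
Mental Health Benefit — status temporary ✓ (not excluded); 40 hrs/wk ≥ 24 ✓; no waiver, service 46 days ≥ 30 days ✓; dept Operations ✗ → not eligible.
Medical Plan — status temporary ✗ (excluded) → not eligible.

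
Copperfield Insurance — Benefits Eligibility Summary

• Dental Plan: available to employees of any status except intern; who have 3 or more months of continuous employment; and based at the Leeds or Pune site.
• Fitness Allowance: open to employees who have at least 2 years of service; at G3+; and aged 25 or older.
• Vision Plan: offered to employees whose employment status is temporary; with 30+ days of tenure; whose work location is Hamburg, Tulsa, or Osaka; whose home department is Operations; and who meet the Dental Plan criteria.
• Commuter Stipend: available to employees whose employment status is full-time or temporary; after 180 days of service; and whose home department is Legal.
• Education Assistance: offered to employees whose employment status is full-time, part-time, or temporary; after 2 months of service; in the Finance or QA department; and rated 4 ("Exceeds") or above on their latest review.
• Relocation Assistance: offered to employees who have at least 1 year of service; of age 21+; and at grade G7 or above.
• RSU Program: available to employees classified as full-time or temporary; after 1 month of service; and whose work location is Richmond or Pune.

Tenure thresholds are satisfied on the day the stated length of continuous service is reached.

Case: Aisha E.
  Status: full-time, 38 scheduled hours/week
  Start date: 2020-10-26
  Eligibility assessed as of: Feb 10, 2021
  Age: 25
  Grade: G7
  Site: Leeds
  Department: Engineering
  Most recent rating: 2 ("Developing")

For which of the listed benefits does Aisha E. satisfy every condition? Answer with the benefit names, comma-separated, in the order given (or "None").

Service from 2020-10-26 to Feb 10, 2021: 107 days.
Dental Plan — status full-time ✓ (not excluded); service 107 days ≥ 3 months (≈90 days) ✓; site Leeds ✓ → eligible.
Fitness Allowance — service 107 days < 2 years (≈730 days) ✗ → not eligible.
Vision Plan — status full-time ✗ (requires temporary) → not eligible.
Commuter Stipend — status full-time ✓; service 107 days < 180 days ✗ → not eligible.
Education Assistance — status full-time ✓; service 107 days ≥ 2 months (≈60 days) ✓; dept Engineering ✗ → not eligible.
Relocation Assistance — service 107 days < 1 year (≈365 days) ✗ → not eligible.
RSU Program — status full-time ✓; service 107 days ≥ 1 month (≈30 days) ✓; site Leeds ✗ (not Richmond or Pune) → not eligible.

Dental Plan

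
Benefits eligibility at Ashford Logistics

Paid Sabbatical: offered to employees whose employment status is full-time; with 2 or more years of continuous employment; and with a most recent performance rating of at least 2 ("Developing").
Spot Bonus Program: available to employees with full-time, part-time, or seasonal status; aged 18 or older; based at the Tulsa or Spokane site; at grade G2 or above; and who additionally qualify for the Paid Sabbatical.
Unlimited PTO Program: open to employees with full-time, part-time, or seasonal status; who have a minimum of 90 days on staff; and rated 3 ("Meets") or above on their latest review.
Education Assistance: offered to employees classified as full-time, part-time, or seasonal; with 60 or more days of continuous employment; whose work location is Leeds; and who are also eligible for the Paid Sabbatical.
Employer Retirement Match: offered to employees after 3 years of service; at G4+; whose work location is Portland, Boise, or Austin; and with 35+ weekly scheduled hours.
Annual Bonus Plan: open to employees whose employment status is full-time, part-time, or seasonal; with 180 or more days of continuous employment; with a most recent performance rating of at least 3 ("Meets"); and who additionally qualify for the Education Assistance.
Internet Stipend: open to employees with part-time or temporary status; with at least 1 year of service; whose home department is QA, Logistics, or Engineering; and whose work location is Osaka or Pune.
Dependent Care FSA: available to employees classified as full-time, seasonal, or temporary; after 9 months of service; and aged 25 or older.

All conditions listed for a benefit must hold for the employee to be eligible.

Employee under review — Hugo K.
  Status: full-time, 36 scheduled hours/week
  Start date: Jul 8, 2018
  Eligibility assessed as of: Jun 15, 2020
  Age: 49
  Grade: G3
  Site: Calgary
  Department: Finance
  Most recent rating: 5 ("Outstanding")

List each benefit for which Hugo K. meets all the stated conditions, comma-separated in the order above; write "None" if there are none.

Unlimited PTO Program, Dependent Care FSA

Service from Jul 8, 2018 to Jun 15, 2020: 708 days.
Paid Sabbatical — status full-time ✓; service 708 days < 2 years (≈730 days) ✗ → not eligible.
Spot Bonus Program — status full-time ✓; age 49 ≥ 18 ✓; site Calgary ✗ (not Tulsa or Spokane) → not eligible.
Unlimited PTO Program — status full-time ✓; service 708 days ≥ 90 days ✓; rating 5 ≥ 3 ✓ → eligible.
Education Assistance — status full-time ✓; service 708 days ≥ 60 days ✓; site Calgary ✗ (not Leeds) → not eligible.
Employer Retirement Match — service 708 days < 3 years (≈1095 days) ✗ → not eligible.
Annual Bonus Plan — status full-time ✓; service 708 days ≥ 180 days ✓; rating 5 ≥ 3 ✓; not eligible for Education Assistance ✗ → not eligible.
Internet Stipend — status full-time ✗ (requires part-time or temporary) → not eligible.
Dependent Care FSA — status full-time ✓; service 708 days ≥ 9 months (≈270 days) ✓; age 49 ≥ 25 ✓ → eligible.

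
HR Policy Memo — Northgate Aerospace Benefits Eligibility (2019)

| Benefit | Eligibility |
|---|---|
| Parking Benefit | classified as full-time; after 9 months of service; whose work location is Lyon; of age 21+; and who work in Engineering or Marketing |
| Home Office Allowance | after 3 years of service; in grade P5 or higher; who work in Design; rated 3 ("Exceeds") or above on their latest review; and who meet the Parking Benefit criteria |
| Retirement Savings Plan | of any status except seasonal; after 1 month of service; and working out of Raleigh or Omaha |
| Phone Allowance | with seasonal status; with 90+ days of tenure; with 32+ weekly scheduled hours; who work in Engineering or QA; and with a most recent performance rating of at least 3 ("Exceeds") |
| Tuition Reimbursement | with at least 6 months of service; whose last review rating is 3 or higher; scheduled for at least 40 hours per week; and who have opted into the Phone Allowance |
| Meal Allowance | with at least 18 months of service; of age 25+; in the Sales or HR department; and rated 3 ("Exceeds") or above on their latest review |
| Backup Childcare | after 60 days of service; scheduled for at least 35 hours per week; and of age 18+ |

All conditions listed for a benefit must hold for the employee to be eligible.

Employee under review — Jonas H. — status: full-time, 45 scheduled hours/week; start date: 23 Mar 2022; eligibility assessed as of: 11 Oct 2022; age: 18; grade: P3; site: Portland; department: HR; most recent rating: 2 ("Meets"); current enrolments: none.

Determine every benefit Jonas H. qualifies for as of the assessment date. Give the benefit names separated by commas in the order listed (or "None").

Service from 23 Mar 2022 to 11 Oct 2022: 202 days.
Parking Benefit — status full-time ✓; service 202 days < 9 months (≈270 days) ✗ → not eligible.
Home Office Allowance — service 202 days < 3 years (≈1095 days) ✗ → not eligible.
Retirement Savings Plan — status full-time ✓ (not excluded); service 202 days ≥ 1 month (≈30 days) ✓; site Portland ✗ (not Raleigh or Omaha) → not eligible.
Phone Allowance — status full-time ✗ (requires seasonal) → not eligible.
Tuition Reimbursement — service 202 days ≥ 6 months (≈180 days) ✓; rating 2 < 3 ✗ → not eligible.
Meal Allowance — service 202 days < 18 months (≈540 days) ✗ → not eligible.
Backup Childcare — service 202 days ≥ 60 days ✓; 45 hrs/wk ≥ 35 ✓; age 18 ≥ 18 ✓ → eligible.

Backup Childcare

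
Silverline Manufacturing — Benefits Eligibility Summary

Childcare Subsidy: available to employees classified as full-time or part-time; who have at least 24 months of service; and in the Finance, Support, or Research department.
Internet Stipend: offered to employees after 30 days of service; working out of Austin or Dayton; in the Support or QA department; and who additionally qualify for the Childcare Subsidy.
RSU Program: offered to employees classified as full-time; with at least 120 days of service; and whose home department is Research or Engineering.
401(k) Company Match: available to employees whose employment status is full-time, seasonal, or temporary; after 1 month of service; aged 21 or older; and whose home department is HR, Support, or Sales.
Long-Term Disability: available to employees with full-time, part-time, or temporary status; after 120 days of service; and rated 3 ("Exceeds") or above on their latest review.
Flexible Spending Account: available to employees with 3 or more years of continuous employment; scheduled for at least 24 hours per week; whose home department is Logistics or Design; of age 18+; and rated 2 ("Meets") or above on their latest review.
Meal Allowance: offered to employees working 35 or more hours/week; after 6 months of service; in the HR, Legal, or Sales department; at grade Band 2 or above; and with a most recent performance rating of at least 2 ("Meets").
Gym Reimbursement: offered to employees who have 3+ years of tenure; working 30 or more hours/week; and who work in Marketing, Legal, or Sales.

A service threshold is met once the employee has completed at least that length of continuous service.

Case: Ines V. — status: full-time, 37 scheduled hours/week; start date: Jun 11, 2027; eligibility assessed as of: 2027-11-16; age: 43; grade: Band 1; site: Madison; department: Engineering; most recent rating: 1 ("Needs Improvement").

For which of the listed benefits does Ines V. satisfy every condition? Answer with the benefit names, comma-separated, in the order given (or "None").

Service from Jun 11, 2027 to 2027-11-16: 158 days.
Childcare Subsidy — status full-time ✓; service 158 days < 24 months (≈720 days) ✗ → not eligible.
Internet Stipend — service 158 days ≥ 30 days ✓; site Madison ✗ (not Austin or Dayton) → not eligible.
RSU Program — status full-time ✓; service 158 days ≥ 120 days ✓; dept Engineering ✓ → eligible.
401(k) Company Match — status full-time ✓; service 158 days ≥ 1 month (≈30 days) ✓; age 43 ≥ 21 ✓; dept Engineering ✗ → not eligible.
Long-Term Disability — status full-time ✓; service 158 days ≥ 120 days ✓; rating 1 < 3 ✗ → not eligible.
Flexible Spending Account — service 158 days < 3 years (≈1095 days) ✗ → not eligible.
Meal Allowance — 37 hrs/wk ≥ 35 ✓; service 158 days < 6 months (≈180 days) ✗ → not eligible.
Gym Reimbursement — service 158 days < 3 years (≈1095 days) ✗ → not eligible.

RSU Program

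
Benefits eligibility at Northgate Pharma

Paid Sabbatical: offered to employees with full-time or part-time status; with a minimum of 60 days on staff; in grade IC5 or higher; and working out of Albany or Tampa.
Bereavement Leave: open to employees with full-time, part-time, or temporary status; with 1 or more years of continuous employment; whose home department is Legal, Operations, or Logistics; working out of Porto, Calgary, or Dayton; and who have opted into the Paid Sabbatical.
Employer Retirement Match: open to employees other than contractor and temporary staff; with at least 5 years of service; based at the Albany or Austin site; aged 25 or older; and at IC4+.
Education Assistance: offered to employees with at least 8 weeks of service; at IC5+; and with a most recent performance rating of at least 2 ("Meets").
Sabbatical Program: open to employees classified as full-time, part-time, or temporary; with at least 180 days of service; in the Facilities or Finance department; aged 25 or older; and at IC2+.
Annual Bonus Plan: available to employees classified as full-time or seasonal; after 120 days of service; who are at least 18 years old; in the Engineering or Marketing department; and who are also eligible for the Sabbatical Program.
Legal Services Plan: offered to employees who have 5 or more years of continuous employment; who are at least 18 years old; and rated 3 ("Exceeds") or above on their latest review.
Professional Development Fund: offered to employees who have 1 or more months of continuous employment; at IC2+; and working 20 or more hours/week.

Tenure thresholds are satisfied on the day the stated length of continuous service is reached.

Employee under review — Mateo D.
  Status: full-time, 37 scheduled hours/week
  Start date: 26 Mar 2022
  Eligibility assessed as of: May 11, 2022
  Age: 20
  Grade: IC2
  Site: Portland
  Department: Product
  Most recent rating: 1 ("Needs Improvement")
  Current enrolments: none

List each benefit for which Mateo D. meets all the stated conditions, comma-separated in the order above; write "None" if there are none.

Professional Development Fund

Service from 26 Mar 2022 to May 11, 2022: 46 days.
Paid Sabbatical — status full-time ✓; service 46 days < 60 days ✗ → not eligible.
Bereavement Leave — status full-time ✓; service 46 days < 1 year (≈365 days) ✗ → not eligible.
Employer Retirement Match — status full-time ✓ (not excluded); service 46 days < 5 years (≈1825 days) ✗ → not eligible.
Education Assistance — service 46 days < 8 weeks (≈56 days) ✗ → not eligible.
Sabbatical Program — status full-time ✓; service 46 days < 180 days ✗ → not eligible.
Annual Bonus Plan — status full-time ✓; service 46 days < 120 days ✗ → not eligible.
Legal Services Plan — service 46 days < 5 years (≈1825 days) ✗ → not eligible.
Professional Development Fund — service 46 days ≥ 1 month (≈30 days) ✓; grade IC2 ≥ IC2 ✓; 37 hrs/wk ≥ 20 ✓ → eligible.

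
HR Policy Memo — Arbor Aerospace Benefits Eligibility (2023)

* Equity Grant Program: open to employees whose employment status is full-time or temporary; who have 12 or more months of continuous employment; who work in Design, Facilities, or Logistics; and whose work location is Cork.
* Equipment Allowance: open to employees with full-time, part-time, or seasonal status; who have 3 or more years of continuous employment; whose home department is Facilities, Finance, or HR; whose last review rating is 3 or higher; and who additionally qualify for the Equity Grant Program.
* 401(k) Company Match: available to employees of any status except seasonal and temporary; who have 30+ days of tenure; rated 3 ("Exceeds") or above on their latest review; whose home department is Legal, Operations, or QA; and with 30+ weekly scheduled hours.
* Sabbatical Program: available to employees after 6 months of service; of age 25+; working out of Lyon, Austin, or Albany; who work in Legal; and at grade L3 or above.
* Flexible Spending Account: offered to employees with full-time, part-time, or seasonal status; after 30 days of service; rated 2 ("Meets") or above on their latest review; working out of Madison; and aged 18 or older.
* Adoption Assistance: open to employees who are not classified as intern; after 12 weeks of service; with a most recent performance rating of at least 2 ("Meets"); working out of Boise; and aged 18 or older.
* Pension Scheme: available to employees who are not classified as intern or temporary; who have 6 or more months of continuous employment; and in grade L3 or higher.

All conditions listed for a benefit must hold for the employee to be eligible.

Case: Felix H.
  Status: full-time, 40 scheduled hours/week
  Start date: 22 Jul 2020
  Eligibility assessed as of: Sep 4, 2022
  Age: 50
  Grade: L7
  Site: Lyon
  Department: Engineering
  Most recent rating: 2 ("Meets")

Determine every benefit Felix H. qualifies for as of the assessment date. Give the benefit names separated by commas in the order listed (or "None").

Service from 22 Jul 2020 to Sep 4, 2022: 774 days.
Equity Grant Program — status full-time ✓; service 774 days ≥ 12 months (≈360 days) ✓; dept Engineering ✗ → not eligible.
Equipment Allowance — status full-time ✓; service 774 days < 3 years (≈1095 days) ✗ → not eligible.
401(k) Company Match — status full-time ✓ (not excluded); service 774 days ≥ 30 days ✓; rating 2 < 3 ✗ → not eligible.
Sabbatical Program — service 774 days ≥ 6 months (≈180 days) ✓; age 50 ≥ 25 ✓; site Lyon ✓; dept Engineering ✗ → not eligible.
Flexible Spending Account — status full-time ✓; service 774 days ≥ 30 days ✓; rating 2 ≥ 2 ✓; site Lyon ✗ (not Madison) → not eligible.
Adoption Assistance — status full-time ✓ (not excluded); service 774 days ≥ 12 weeks (≈84 days) ✓; rating 2 ≥ 2 ✓; site Lyon ✗ (not Boise) → not eligible.
Pension Scheme — status full-time ✓ (not excluded); service 774 days ≥ 6 months (≈180 days) ✓; grade L7 ≥ L3 ✓ → eligible.

Pension Scheme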